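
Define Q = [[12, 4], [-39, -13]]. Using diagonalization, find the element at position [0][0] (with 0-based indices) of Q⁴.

Characteristic polynomial: r^2 + r = r(r + 1), so the eigenvalues are -1, 0.
r=0: eigenvector (1, -3).
r=-1: eigenvector (-4, 13).
P = [[1, -4], [-3, 13]], D = diag(0, -1), P⁻¹ = [[13, 4], [3, 1]].
Q⁴ = P·diag(0, 1)·P⁻¹ = [[-12, -4], [39, 13]].
The requested entry is -12.

-12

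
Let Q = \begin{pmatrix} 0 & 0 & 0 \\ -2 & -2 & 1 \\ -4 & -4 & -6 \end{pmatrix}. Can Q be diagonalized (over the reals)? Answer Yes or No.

Characteristic polynomial: p(r) = r^3 + 8r^2 + 16r = r(r + 4)^2.
r = -4 has algebraic multiplicity 2; rank(Q + 4I) = 2, so geometric multiplicity = 1.
Geometric multiplicity < algebraic multiplicity, so Q is not diagonalizable.

No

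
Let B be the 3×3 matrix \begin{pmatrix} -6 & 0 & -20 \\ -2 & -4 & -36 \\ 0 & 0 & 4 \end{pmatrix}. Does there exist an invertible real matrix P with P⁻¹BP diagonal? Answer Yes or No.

Yes

Characteristic polynomial: p(s) = s^3 + 6s^2 - 16s - 96 = (s - 4)(s + 4)(s + 6).
All 3 eigenvalues are distinct, so B is diagonalizable.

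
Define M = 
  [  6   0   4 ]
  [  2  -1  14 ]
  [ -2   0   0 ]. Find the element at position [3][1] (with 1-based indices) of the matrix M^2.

-12

Characteristic polynomial: r^3 - 5r^2 + 2r + 8 = (r - 4)(r - 2)(r + 1), so the eigenvalues are -1, 2, 4.
r=-1: eigenvector (0, 1, 0).
r=2: eigenvector (1, -4, -1).
r=4: eigenvector (2, -2, -1).
P = [[0, 1, 2], [1, -4, -2], [0, -1, -1]], D = diag(-1, 2, 4), P⁻¹ = [[-2, 1, -6], [-1, 0, -2], [1, 0, 1]].
M² = P·diag(1, 4, 16)·P⁻¹ = [[28, 0, 24], [-18, 1, -6], [-12, 0, -8]].
The requested entry is -12.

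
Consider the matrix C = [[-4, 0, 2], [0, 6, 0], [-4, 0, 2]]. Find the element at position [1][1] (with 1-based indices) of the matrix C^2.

Characteristic polynomial: s^3 - 4s^2 - 12s = s(s - 6)(s + 2), so the eigenvalues are -2, 0, 6.
s=6: eigenvector (0, 1, 0).
s=-2: eigenvector (1, 0, 1).
s=0: eigenvector (1, 0, 2).
P = [[0, 1, 1], [1, 0, 0], [0, 1, 2]], D = diag(6, -2, 0), P⁻¹ = [[0, 1, 0], [2, 0, -1], [-1, 0, 1]].
C² = P·diag(36, 4, 0)·P⁻¹ = [[8, 0, -4], [0, 36, 0], [8, 0, -4]].
The requested entry is 8.

8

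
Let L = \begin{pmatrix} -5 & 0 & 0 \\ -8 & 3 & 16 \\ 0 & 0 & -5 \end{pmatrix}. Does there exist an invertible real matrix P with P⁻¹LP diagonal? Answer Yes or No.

Characteristic polynomial: p(λ) = λ^3 + 7λ^2 - 5λ - 75 = (λ - 3)(λ + 5)^2.
λ = -5 has algebraic multiplicity 2; rank(L + 5I) = 1, so geometric multiplicity = 2.
Every eigenvalue has geometric = algebraic multiplicity, so L is diagonalizable.

Yes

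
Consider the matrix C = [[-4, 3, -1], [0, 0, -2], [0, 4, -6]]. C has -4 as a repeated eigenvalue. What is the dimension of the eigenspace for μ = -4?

1

C + 4I = [[0, 3, -1], [0, 4, -2], [0, 4, -2]].
This matrix has rank 2, so its null space has dimension 3 − 2 = 1.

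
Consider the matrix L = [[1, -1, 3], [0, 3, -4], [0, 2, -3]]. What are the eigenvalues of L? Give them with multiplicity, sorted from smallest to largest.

Characteristic polynomial: p(r) = r^3 - r^2 - r + 1 = (r - 1)^2(r + 1).
Roots (with multiplicity): -1, 1, 1.

-1, 1, 1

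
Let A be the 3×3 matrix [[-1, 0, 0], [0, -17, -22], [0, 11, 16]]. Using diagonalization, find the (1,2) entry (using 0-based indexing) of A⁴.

1342

Characteristic polynomial: λ^3 + 2λ^2 - 29λ - 30 = (λ - 5)(λ + 1)(λ + 6), so the eigenvalues are -6, -1, 5.
λ=-1: eigenvector (1, 0, 0).
λ=-6: eigenvector (0, 2, -1).
λ=5: eigenvector (0, -1, 1).
P = [[1, 0, 0], [0, 2, -1], [0, -1, 1]], D = diag(-1, -6, 5), P⁻¹ = [[1, 0, 0], [0, 1, 1], [0, 1, 2]].
A⁴ = P·diag(1, 1296, 625)·P⁻¹ = [[1, 0, 0], [0, 1967, 1342], [0, -671, -46]].
The requested entry is 1342.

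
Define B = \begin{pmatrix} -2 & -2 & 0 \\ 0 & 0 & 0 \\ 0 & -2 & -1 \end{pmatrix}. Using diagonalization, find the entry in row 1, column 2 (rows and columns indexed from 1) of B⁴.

16

Characteristic polynomial: μ^3 + 3μ^2 + 2μ = μ(μ + 1)(μ + 2), so the eigenvalues are -2, -1, 0.
μ=-2: eigenvector (1, 0, 0).
μ=0: eigenvector (-1, 1, -2).
μ=-1: eigenvector (0, 0, 1).
P = [[1, -1, 0], [0, 1, 0], [0, -2, 1]], D = diag(-2, 0, -1), P⁻¹ = [[1, 1, 0], [0, 1, 0], [0, 2, 1]].
B⁴ = P·diag(16, 0, 1)·P⁻¹ = [[16, 16, 0], [0, 0, 0], [0, 2, 1]].
The requested entry is 16.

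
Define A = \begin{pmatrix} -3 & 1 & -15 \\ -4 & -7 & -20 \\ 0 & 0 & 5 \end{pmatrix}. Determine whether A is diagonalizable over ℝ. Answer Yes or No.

Characteristic polynomial: p(μ) = μ^3 + 5μ^2 - 25μ - 125 = (μ - 5)(μ + 5)^2.
μ = -5 has algebraic multiplicity 2; rank(A + 5I) = 2, so geometric multiplicity = 1.
Geometric multiplicity < algebraic multiplicity, so A is not diagonalizable.

No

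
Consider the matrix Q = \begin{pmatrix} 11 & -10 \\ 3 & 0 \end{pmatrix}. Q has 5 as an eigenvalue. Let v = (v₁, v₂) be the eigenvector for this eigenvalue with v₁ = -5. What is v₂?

Q − 5I = [[6, -10], [3, -5]].
Solving (Q − 5I)v = 0 gives the eigenspace spanned by (-5, -3).
With v₁ = -5, v = (-5, -3), so v₂ = -3.

-3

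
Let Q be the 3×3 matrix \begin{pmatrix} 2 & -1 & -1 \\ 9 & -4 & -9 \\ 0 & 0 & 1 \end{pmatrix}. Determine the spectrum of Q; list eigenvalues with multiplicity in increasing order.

-1, -1, 1

Characteristic polynomial: p(λ) = λ^3 + λ^2 - λ - 1 = (λ - 1)(λ + 1)^2.
Roots (with multiplicity): -1, -1, 1.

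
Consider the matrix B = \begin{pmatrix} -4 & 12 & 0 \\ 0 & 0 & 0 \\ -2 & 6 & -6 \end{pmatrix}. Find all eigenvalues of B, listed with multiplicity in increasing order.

Characteristic polynomial: p(r) = r^3 + 10r^2 + 24r = r(r + 4)(r + 6).
Roots (with multiplicity): -6, -4, 0.

-6, -4, 0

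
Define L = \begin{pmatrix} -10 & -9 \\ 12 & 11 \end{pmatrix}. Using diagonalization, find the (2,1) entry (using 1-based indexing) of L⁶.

252

Characteristic polynomial: λ^2 - λ - 2 = (λ - 2)(λ + 1), so the eigenvalues are -1, 2.
λ=-1: eigenvector (1, -1).
λ=2: eigenvector (-3, 4).
P = [[1, -3], [-1, 4]], D = diag(-1, 2), P⁻¹ = [[4, 3], [1, 1]].
L⁶ = P·diag(1, 64)·P⁻¹ = [[-188, -189], [252, 253]].
The requested entry is 252.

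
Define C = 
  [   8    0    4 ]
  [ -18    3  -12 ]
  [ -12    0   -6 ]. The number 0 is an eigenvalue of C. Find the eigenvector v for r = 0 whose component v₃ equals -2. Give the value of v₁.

C = [[8, 0, 4], [-18, 3, -12], [-12, 0, -6]].
Solving (C)v = 0 gives the eigenspace spanned by (1, -2, -2).
With v₃ = -2, v = (1, -2, -2), so v₁ = 1.

1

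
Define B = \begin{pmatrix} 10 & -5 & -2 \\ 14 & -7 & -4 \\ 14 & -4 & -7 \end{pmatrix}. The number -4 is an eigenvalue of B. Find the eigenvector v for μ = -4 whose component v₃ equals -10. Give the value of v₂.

-10

B + 4I = [[14, -5, -2], [14, -3, -4], [14, -4, -3]].
Solving (B + 4I)v = 0 gives the eigenspace spanned by (-5, -10, -10).
With v₃ = -10, v = (-5, -10, -10), so v₂ = -10.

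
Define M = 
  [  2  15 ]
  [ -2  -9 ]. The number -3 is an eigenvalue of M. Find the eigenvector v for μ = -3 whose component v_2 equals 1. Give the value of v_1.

M + 3I = [[5, 15], [-2, -6]].
Solving (M + 3I)v = 0 gives the eigenspace spanned by (-3, 1).
With v_2 = 1, v = (-3, 1), so v_1 = -3.

-3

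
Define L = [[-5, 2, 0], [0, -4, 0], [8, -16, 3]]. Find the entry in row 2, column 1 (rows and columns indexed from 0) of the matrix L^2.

32

Characteristic polynomial: s^3 + 6s^2 - 7s - 60 = (s - 3)(s + 4)(s + 5), so the eigenvalues are -5, -4, 3.
s=-5: eigenvector (1, 0, -1).
s=-4: eigenvector (2, 1, 0).
s=3: eigenvector (0, 0, 1).
P = [[1, 2, 0], [0, 1, 0], [-1, 0, 1]], D = diag(-5, -4, 3), P⁻¹ = [[1, -2, 0], [0, 1, 0], [1, -2, 1]].
L² = P·diag(25, 16, 9)·P⁻¹ = [[25, -18, 0], [0, 16, 0], [-16, 32, 9]].
The requested entry is 32.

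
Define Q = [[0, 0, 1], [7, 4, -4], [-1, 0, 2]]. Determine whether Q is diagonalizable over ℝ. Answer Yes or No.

No

Characteristic polynomial: p(t) = t^3 - 6t^2 + 9t - 4 = (t - 4)(t - 1)^2.
t = 1 has algebraic multiplicity 2; rank(Q − 1I) = 2, so geometric multiplicity = 1.
Geometric multiplicity < algebraic multiplicity, so Q is not diagonalizable.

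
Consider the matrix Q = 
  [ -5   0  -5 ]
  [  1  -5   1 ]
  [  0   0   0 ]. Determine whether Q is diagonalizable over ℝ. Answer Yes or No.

Characteristic polynomial: p(μ) = μ^3 + 10μ^2 + 25μ = μ(μ + 5)^2.
μ = -5 has algebraic multiplicity 2; rank(Q + 5I) = 2, so geometric multiplicity = 1.
Geometric multiplicity < algebraic multiplicity, so Q is not diagonalizable.

No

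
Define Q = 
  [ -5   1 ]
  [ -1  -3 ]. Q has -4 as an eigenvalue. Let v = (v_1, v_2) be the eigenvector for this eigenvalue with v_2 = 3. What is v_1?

3

Q + 4I = [[-1, 1], [-1, 1]].
Solving (Q + 4I)v = 0 gives the eigenspace spanned by (3, 3).
With v_2 = 3, v = (3, 3), so v_1 = 3.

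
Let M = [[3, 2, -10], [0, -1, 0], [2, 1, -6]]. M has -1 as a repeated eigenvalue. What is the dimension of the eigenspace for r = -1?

2

M + 1I = [[4, 2, -10], [0, 0, 0], [2, 1, -5]].
This matrix has rank 1, so its null space has dimension 3 − 1 = 2.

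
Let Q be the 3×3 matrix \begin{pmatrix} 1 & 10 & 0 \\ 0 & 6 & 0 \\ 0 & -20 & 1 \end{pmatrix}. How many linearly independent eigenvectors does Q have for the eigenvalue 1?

2

Q − 1I = [[0, 10, 0], [0, 5, 0], [0, -20, 0]].
This matrix has rank 1, so its null space has dimension 3 − 1 = 2.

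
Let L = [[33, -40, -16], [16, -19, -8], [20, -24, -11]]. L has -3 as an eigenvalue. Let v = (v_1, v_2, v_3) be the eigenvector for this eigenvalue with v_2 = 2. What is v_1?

4

L + 3I = [[36, -40, -16], [16, -16, -8], [20, -24, -8]].
Solving (L + 3I)v = 0 gives the eigenspace spanned by (4, 2, 4).
With v_2 = 2, v = (4, 2, 4), so v_1 = 4.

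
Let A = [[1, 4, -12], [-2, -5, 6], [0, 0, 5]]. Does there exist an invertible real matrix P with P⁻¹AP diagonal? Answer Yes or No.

Characteristic polynomial: p(μ) = μ^3 - μ^2 - 17μ - 15 = (μ - 5)(μ + 1)(μ + 3).
All 3 eigenvalues are distinct, so A is diagonalizable.

Yes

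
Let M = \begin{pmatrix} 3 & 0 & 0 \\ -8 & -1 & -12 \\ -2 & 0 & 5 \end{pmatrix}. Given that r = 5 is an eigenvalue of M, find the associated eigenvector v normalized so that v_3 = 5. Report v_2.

-10

M − 5I = [[-2, 0, 0], [-8, -6, -12], [-2, 0, 0]].
Solving (M − 5I)v = 0 gives the eigenspace spanned by (0, -10, 5).
With v_3 = 5, v = (0, -10, 5), so v_2 = -10.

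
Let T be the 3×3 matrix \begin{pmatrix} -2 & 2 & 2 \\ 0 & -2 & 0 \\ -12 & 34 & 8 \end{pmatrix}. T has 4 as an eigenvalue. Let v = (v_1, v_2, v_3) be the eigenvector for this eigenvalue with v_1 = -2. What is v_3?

T − 4I = [[-6, 2, 2], [0, -6, 0], [-12, 34, 4]].
Solving (T − 4I)v = 0 gives the eigenspace spanned by (-2, 0, -6).
With v_1 = -2, v = (-2, 0, -6), so v_3 = -6.

-6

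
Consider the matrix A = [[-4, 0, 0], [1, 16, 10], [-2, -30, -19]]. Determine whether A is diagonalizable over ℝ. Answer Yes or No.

Characteristic polynomial: p(s) = s^3 + 7s^2 + 8s - 16 = (s - 1)(s + 4)^2.
s = -4 has algebraic multiplicity 2; rank(A + 4I) = 2, so geometric multiplicity = 1.
Geometric multiplicity < algebraic multiplicity, so A is not diagonalizable.

No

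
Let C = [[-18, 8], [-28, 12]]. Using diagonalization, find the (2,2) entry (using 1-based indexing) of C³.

Characteristic polynomial: t^2 + 6t + 8 = (t + 2)(t + 4), so the eigenvalues are -4, -2.
t=-4: eigenvector (-4, -7).
t=-2: eigenvector (1, 2).
P = [[-4, 1], [-7, 2]], D = diag(-4, -2), P⁻¹ = [[-2, 1], [-7, 4]].
C³ = P·diag(-64, -8)·P⁻¹ = [[-456, 224], [-784, 384]].
The requested entry is 384.

384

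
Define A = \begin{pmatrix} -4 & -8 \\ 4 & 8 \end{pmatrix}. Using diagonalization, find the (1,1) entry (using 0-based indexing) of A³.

128

Characteristic polynomial: μ^2 - 4μ = μ(μ - 4), so the eigenvalues are 0, 4.
μ=0: eigenvector (2, -1).
μ=4: eigenvector (-1, 1).
P = [[2, -1], [-1, 1]], D = diag(0, 4), P⁻¹ = [[1, 1], [1, 2]].
A³ = P·diag(0, 64)·P⁻¹ = [[-64, -128], [64, 128]].
The requested entry is 128.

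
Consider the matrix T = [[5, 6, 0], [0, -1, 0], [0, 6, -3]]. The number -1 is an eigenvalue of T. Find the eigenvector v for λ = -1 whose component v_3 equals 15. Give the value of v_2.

T + 1I = [[6, 6, 0], [0, 0, 0], [0, 6, -2]].
Solving (T + 1I)v = 0 gives the eigenspace spanned by (-5, 5, 15).
With v_3 = 15, v = (-5, 5, 15), so v_2 = 5.

5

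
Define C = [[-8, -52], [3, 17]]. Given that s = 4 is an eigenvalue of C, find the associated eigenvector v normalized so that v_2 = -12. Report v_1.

C − 4I = [[-12, -52], [3, 13]].
Solving (C − 4I)v = 0 gives the eigenspace spanned by (52, -12).
With v_2 = -12, v = (52, -12), so v_1 = 52.

52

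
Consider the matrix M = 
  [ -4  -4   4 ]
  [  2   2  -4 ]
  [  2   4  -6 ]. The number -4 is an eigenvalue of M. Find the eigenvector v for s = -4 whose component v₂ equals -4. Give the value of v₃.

M + 4I = [[0, -4, 4], [2, 6, -4], [2, 4, -2]].
Solving (M + 4I)v = 0 gives the eigenspace spanned by (4, -4, -4).
With v₂ = -4, v = (4, -4, -4), so v₃ = -4.

-4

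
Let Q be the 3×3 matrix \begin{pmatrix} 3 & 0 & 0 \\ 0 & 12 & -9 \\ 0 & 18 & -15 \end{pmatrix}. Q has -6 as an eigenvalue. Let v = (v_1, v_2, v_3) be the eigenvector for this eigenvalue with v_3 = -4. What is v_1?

Q + 6I = [[9, 0, 0], [0, 18, -9], [0, 18, -9]].
Solving (Q + 6I)v = 0 gives the eigenspace spanned by (0, -2, -4).
With v_3 = -4, v = (0, -2, -4), so v_1 = 0.

0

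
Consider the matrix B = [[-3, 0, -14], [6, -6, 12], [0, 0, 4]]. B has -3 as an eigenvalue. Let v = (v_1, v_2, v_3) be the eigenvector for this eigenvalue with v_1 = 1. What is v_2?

B + 3I = [[0, 0, -14], [6, -3, 12], [0, 0, 7]].
Solving (B + 3I)v = 0 gives the eigenspace spanned by (1, 2, 0).
With v_1 = 1, v = (1, 2, 0), so v_2 = 2.

2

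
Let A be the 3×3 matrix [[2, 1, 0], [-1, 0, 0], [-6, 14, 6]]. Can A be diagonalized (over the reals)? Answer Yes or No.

No

Characteristic polynomial: p(t) = t^3 - 8t^2 + 13t - 6 = (t - 6)(t - 1)^2.
t = 1 has algebraic multiplicity 2; rank(A − 1I) = 2, so geometric multiplicity = 1.
Geometric multiplicity < algebraic multiplicity, so A is not diagonalizable.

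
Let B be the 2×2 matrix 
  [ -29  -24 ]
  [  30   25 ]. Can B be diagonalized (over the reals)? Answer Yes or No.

Characteristic polynomial: p(t) = t^2 + 4t - 5 = (t - 1)(t + 5).
All 2 eigenvalues are distinct, so B is diagonalizable.

Yes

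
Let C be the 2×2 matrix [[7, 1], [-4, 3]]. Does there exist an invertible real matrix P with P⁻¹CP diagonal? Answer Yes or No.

No

Characteristic polynomial: p(r) = r^2 - 10r + 25 = (r - 5)^2.
r = 5 has algebraic multiplicity 2; rank(C − 5I) = 1, so geometric multiplicity = 1.
Geometric multiplicity < algebraic multiplicity, so C is not diagonalizable.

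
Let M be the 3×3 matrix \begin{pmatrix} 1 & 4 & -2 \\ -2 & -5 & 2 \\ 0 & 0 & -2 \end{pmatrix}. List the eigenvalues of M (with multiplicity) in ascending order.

Characteristic polynomial: p(λ) = λ^3 + 6λ^2 + 11λ + 6 = (λ + 1)(λ + 2)(λ + 3).
Roots (with multiplicity): -3, -2, -1.

-3, -2, -1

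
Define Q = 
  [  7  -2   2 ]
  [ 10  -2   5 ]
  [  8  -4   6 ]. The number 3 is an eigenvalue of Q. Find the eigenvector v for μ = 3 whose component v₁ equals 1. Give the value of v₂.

Q − 3I = [[4, -2, 2], [10, -5, 5], [8, -4, 3]].
Solving (Q − 3I)v = 0 gives the eigenspace spanned by (1, 2, 0).
With v₁ = 1, v = (1, 2, 0), so v₂ = 2.

2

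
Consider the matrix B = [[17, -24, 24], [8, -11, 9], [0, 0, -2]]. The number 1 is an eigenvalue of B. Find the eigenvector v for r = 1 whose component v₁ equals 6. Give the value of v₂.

B − 1I = [[16, -24, 24], [8, -12, 9], [0, 0, -3]].
Solving (B − 1I)v = 0 gives the eigenspace spanned by (6, 4, 0).
With v₁ = 6, v = (6, 4, 0), so v₂ = 4.

4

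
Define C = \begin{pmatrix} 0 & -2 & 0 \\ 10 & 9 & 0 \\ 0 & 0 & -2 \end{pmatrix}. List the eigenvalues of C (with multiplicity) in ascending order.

Characteristic polynomial: p(λ) = λ^3 - 7λ^2 + 2λ + 40 = (λ - 5)(λ - 4)(λ + 2).
Roots (with multiplicity): -2, 4, 5.

-2, 4, 5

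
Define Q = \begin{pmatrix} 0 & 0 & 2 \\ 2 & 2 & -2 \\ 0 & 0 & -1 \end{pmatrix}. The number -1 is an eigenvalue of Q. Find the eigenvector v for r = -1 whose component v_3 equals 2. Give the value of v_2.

Q + 1I = [[1, 0, 2], [2, 3, -2], [0, 0, 0]].
Solving (Q + 1I)v = 0 gives the eigenspace spanned by (-4, 4, 2).
With v_3 = 2, v = (-4, 4, 2), so v_2 = 4.

4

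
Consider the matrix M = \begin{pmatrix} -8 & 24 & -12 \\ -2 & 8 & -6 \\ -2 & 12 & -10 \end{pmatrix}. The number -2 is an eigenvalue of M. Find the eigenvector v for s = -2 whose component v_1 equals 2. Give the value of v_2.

M + 2I = [[-6, 24, -12], [-2, 10, -6], [-2, 12, -8]].
Solving (M + 2I)v = 0 gives the eigenspace spanned by (2, 1, 1).
With v_1 = 2, v = (2, 1, 1), so v_2 = 1.

1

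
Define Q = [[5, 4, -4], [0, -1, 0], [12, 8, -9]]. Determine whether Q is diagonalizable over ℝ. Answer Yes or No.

Characteristic polynomial: p(λ) = λ^3 + 5λ^2 + 7λ + 3 = (λ + 1)^2(λ + 3).
λ = -1 has algebraic multiplicity 2; rank(Q + 1I) = 1, so geometric multiplicity = 2.
Every eigenvalue has geometric = algebraic multiplicity, so Q is diagonalizable.

Yes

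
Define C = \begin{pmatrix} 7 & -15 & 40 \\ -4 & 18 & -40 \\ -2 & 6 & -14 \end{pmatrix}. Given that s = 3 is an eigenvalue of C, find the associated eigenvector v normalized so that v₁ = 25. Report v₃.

-10

C − 3I = [[4, -15, 40], [-4, 15, -40], [-2, 6, -17]].
Solving (C − 3I)v = 0 gives the eigenspace spanned by (25, -20, -10).
With v₁ = 25, v = (25, -20, -10), so v₃ = -10.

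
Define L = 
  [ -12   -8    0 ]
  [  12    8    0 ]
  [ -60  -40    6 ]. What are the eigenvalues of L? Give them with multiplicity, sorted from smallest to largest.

Characteristic polynomial: p(μ) = μ^3 - 2μ^2 - 24μ = μ(μ - 6)(μ + 4).
Roots (with multiplicity): -4, 0, 6.

-4, 0, 6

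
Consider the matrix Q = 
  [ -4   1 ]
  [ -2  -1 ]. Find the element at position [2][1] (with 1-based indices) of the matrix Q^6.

Characteristic polynomial: s^2 + 5s + 6 = (s + 2)(s + 3), so the eigenvalues are -3, -2.
s=-2: eigenvector (1, 2).
s=-3: eigenvector (-1, -1).
P = [[1, -1], [2, -1]], D = diag(-2, -3), P⁻¹ = [[-1, 1], [-2, 1]].
Q⁶ = P·diag(64, 729)·P⁻¹ = [[1394, -665], [1330, -601]].
The requested entry is 1330.

1330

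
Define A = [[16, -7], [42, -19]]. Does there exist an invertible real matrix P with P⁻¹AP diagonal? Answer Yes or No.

Characteristic polynomial: p(s) = s^2 + 3s - 10 = (s - 2)(s + 5).
All 2 eigenvalues are distinct, so A is diagonalizable.

Yes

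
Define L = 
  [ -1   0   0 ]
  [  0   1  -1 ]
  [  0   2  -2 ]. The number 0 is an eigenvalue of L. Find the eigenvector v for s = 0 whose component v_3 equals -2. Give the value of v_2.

-2

L = [[-1, 0, 0], [0, 1, -1], [0, 2, -2]].
Solving (L)v = 0 gives the eigenspace spanned by (0, -2, -2).
With v_3 = -2, v = (0, -2, -2), so v_2 = -2.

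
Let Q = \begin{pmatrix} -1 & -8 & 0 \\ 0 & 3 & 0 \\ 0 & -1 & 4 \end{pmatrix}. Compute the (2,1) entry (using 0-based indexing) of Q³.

-37

Characteristic polynomial: t^3 - 6t^2 + 5t + 12 = (t - 4)(t - 3)(t + 1), so the eigenvalues are -1, 3, 4.
t=3: eigenvector (-2, 1, 1).
t=-1: eigenvector (1, 0, 0).
t=4: eigenvector (0, 0, 1).
P = [[-2, 1, 0], [1, 0, 0], [1, 0, 1]], D = diag(3, -1, 4), P⁻¹ = [[0, 1, 0], [1, 2, 0], [0, -1, 1]].
Q³ = P·diag(27, -1, 64)·P⁻¹ = [[-1, -56, 0], [0, 27, 0], [0, -37, 64]].
The requested entry is -37.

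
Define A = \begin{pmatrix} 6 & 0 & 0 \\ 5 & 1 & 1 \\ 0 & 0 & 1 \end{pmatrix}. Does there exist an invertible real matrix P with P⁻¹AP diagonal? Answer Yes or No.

Characteristic polynomial: p(λ) = λ^3 - 8λ^2 + 13λ - 6 = (λ - 6)(λ - 1)^2.
λ = 1 has algebraic multiplicity 2; rank(A − 1I) = 2, so geometric multiplicity = 1.
Geometric multiplicity < algebraic multiplicity, so A is not diagonalizable.

No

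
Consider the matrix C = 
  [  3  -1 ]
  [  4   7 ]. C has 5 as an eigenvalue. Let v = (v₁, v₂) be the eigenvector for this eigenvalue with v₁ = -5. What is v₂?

10

C − 5I = [[-2, -1], [4, 2]].
Solving (C − 5I)v = 0 gives the eigenspace spanned by (-5, 10).
With v₁ = -5, v = (-5, 10), so v₂ = 10.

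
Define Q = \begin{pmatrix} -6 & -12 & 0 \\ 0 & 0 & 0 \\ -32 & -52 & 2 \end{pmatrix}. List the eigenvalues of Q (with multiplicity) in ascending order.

Characteristic polynomial: p(μ) = μ^3 + 4μ^2 - 12μ = μ(μ - 2)(μ + 6).
Roots (with multiplicity): -6, 0, 2.

-6, 0, 2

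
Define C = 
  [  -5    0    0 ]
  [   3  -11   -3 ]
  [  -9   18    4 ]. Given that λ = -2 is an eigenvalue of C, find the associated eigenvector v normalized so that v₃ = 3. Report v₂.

C + 2I = [[-3, 0, 0], [3, -9, -3], [-9, 18, 6]].
Solving (C + 2I)v = 0 gives the eigenspace spanned by (0, -1, 3).
With v₃ = 3, v = (0, -1, 3), so v₂ = -1.

-1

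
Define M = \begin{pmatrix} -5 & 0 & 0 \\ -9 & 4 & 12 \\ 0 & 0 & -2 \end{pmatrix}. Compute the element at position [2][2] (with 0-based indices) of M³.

Characteristic polynomial: s^3 + 3s^2 - 18s - 40 = (s - 4)(s + 2)(s + 5), so the eigenvalues are -5, -2, 4.
s=-5: eigenvector (1, 1, 0).
s=-2: eigenvector (0, -2, 1).
s=4: eigenvector (0, 1, 0).
P = [[1, 0, 0], [1, -2, 1], [0, 1, 0]], D = diag(-5, -2, 4), P⁻¹ = [[1, 0, 0], [0, 0, 1], [-1, 1, 2]].
M³ = P·diag(-125, -8, 64)·P⁻¹ = [[-125, 0, 0], [-189, 64, 144], [0, 0, -8]].
The requested entry is -8.

-8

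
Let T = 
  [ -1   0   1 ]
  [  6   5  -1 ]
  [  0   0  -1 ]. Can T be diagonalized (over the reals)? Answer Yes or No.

Characteristic polynomial: p(μ) = μ^3 - 3μ^2 - 9μ - 5 = (μ - 5)(μ + 1)^2.
μ = -1 has algebraic multiplicity 2; rank(T + 1I) = 2, so geometric multiplicity = 1.
Geometric multiplicity < algebraic multiplicity, so T is not diagonalizable.

No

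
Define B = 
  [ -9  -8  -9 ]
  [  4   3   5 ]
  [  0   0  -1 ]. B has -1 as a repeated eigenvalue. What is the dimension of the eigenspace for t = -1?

B + 1I = [[-8, -8, -9], [4, 4, 5], [0, 0, 0]].
This matrix has rank 2, so its null space has dimension 3 − 2 = 1.

1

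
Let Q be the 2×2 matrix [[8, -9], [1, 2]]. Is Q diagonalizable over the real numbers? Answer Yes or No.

No

Characteristic polynomial: p(s) = s^2 - 10s + 25 = (s - 5)^2.
s = 5 has algebraic multiplicity 2; rank(Q − 5I) = 1, so geometric multiplicity = 1.
Geometric multiplicity < algebraic multiplicity, so Q is not diagonalizable.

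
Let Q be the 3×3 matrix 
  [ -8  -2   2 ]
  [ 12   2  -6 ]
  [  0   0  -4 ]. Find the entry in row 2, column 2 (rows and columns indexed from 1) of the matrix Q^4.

Characteristic polynomial: r^3 + 10r^2 + 32r + 32 = (r + 2)(r + 4)^2, so the eigenvalues are -4, -4, -2.
r=-4: eigenvector (1, -2, 0).
r=-2: eigenvector (-1, 3, 0).
r=-4: eigenvector (0, 1, 1).
P = [[1, -1, 0], [-2, 3, 1], [0, 0, 1]], D = diag(-4, -2, -4), P⁻¹ = [[3, 1, -1], [2, 1, -1], [0, 0, 1]].
Q⁴ = P·diag(256, 16, 256)·P⁻¹ = [[736, 240, -240], [-1440, -464, 720], [0, 0, 256]].
The requested entry is -464.

-464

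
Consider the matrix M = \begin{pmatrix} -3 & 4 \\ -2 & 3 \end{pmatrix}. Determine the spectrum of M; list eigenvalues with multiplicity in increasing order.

Characteristic polynomial: p(t) = t^2 - 1 = (t - 1)(t + 1).
Roots (with multiplicity): -1, 1.

-1, 1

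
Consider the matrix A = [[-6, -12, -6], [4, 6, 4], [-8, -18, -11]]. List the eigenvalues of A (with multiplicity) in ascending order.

Characteristic polynomial: p(s) = s^3 + 11s^2 + 36s + 36 = (s + 2)(s + 3)(s + 6).
Roots (with multiplicity): -6, -3, -2.

-6, -3, -2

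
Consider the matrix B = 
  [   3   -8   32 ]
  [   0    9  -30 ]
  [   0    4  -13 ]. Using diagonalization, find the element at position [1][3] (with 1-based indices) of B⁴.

-800

Characteristic polynomial: s^3 + s^2 - 9s - 9 = (s - 3)(s + 1)(s + 3), so the eigenvalues are -3, -1, 3.
s=-1: eigenvector (-2, 3, 1).
s=-3: eigenvector (4, -5, -2).
s=3: eigenvector (1, 0, 0).
P = [[-2, 4, 1], [3, -5, 0], [1, -2, 0]], D = diag(-1, -3, 3), P⁻¹ = [[0, 2, -5], [0, 1, -3], [1, 0, 2]].
B⁴ = P·diag(1, 81, 81)·P⁻¹ = [[81, 320, -800], [0, -399, 1200], [0, -160, 481]].
The requested entry is -800.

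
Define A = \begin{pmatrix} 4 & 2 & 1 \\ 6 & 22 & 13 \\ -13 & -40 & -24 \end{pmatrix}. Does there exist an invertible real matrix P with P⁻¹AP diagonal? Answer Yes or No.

Characteristic polynomial: p(r) = r^3 - 2r^2 - 15r + 36 = (r - 3)^2(r + 4).
r = 3 has algebraic multiplicity 2; rank(A − 3I) = 2, so geometric multiplicity = 1.
Geometric multiplicity < algebraic multiplicity, so A is not diagonalizable.

No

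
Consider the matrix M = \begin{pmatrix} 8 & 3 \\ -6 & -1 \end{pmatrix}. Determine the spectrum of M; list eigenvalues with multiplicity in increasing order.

Characteristic polynomial: p(s) = s^2 - 7s + 10 = (s - 5)(s - 2).
Roots (with multiplicity): 2, 5.

2, 5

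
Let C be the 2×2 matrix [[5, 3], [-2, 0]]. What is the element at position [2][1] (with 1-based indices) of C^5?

Characteristic polynomial: r^2 - 5r + 6 = (r - 3)(r - 2), so the eigenvalues are 2, 3.
r=2: eigenvector (-1, 1).
r=3: eigenvector (3, -2).
P = [[-1, 3], [1, -2]], D = diag(2, 3), P⁻¹ = [[2, 3], [1, 1]].
C⁵ = P·diag(32, 243)·P⁻¹ = [[665, 633], [-422, -390]].
The requested entry is -422.

-422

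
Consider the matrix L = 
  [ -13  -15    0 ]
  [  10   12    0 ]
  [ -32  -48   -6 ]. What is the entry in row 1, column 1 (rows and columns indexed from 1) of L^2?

19

Characteristic polynomial: s^3 + 7s^2 - 36 = (s - 2)(s + 3)(s + 6), so the eigenvalues are -6, -3, 2.
s=-3: eigenvector (3, -2, 0).
s=-6: eigenvector (0, 0, 1).
s=2: eigenvector (-1, 1, -2).
P = [[3, 0, -1], [-2, 0, 1], [0, 1, -2]], D = diag(-3, -6, 2), P⁻¹ = [[1, 1, 0], [4, 6, 1], [2, 3, 0]].
L² = P·diag(9, 36, 4)·P⁻¹ = [[19, 15, 0], [-10, -6, 0], [128, 192, 36]].
The requested entry is 19.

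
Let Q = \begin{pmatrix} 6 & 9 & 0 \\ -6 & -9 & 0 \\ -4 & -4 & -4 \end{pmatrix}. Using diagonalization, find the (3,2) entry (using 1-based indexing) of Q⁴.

256

Characteristic polynomial: μ^3 + 7μ^2 + 12μ = μ(μ + 3)(μ + 4), so the eigenvalues are -4, -3, 0.
μ=0: eigenvector (3, -2, -1).
μ=-3: eigenvector (-1, 1, 0).
μ=-4: eigenvector (0, 0, 1).
P = [[3, -1, 0], [-2, 1, 0], [-1, 0, 1]], D = diag(0, -3, -4), P⁻¹ = [[1, 1, 0], [2, 3, 0], [1, 1, 1]].
Q⁴ = P·diag(0, 81, 256)·P⁻¹ = [[-162, -243, 0], [162, 243, 0], [256, 256, 256]].
The requested entry is 256.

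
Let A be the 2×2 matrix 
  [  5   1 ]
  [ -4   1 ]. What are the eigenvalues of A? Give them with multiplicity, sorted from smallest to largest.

3, 3

Characteristic polynomial: p(λ) = λ^2 - 6λ + 9 = (λ - 3)^2.
Roots (with multiplicity): 3, 3.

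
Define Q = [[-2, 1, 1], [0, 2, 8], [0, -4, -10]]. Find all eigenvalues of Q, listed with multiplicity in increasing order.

-6, -2, -2

Characteristic polynomial: p(t) = t^3 + 10t^2 + 28t + 24 = (t + 2)^2(t + 6).
Roots (with multiplicity): -6, -2, -2.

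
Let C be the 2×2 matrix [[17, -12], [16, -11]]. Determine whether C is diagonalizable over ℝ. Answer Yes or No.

Characteristic polynomial: p(μ) = μ^2 - 6μ + 5 = (μ - 5)(μ - 1).
All 2 eigenvalues are distinct, so C is diagonalizable.

Yes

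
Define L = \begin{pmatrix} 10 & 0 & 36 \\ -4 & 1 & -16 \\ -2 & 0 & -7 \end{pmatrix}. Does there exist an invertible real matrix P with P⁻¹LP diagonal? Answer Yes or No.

Characteristic polynomial: p(s) = s^3 - 4s^2 + 5s - 2 = (s - 2)(s - 1)^2.
s = 1 has algebraic multiplicity 2; rank(L − 1I) = 1, so geometric multiplicity = 2.
Every eigenvalue has geometric = algebraic multiplicity, so L is diagonalizable.

Yes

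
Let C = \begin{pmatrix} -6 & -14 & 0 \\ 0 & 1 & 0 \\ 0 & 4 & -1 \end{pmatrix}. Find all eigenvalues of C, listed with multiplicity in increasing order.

-6, -1, 1

Characteristic polynomial: p(r) = r^3 + 6r^2 - r - 6 = (r - 1)(r + 1)(r + 6).
Roots (with multiplicity): -6, -1, 1.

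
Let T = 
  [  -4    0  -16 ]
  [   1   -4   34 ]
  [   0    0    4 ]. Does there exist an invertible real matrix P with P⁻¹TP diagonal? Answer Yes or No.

Characteristic polynomial: p(λ) = λ^3 + 4λ^2 - 16λ - 64 = (λ - 4)(λ + 4)^2.
λ = -4 has algebraic multiplicity 2; rank(T + 4I) = 2, so geometric multiplicity = 1.
Geometric multiplicity < algebraic multiplicity, so T is not diagonalizable.

No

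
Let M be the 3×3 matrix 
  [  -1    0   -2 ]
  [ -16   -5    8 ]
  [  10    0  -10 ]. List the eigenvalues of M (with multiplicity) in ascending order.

Characteristic polynomial: p(r) = r^3 + 16r^2 + 85r + 150 = (r + 5)^2(r + 6).
Roots (with multiplicity): -6, -5, -5.

-6, -5, -5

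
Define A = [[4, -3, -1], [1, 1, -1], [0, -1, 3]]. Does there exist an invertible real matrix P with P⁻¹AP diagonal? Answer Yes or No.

Characteristic polynomial: p(μ) = μ^3 - 8μ^2 + 21μ - 18 = (μ - 3)^2(μ - 2).
μ = 3 has algebraic multiplicity 2; rank(A − 3I) = 2, so geometric multiplicity = 1.
Geometric multiplicity < algebraic multiplicity, so A is not diagonalizable.

No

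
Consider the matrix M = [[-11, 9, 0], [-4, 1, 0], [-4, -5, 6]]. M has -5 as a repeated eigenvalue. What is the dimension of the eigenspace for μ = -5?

1

M + 5I = [[-6, 9, 0], [-4, 6, 0], [-4, -5, 11]].
This matrix has rank 2, so its null space has dimension 3 − 2 = 1.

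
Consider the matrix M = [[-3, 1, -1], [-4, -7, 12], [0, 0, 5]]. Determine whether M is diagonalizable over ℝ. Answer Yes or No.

No

Characteristic polynomial: p(μ) = μ^3 + 5μ^2 - 25μ - 125 = (μ - 5)(μ + 5)^2.
μ = -5 has algebraic multiplicity 2; rank(M + 5I) = 2, so geometric multiplicity = 1.
Geometric multiplicity < algebraic multiplicity, so M is not diagonalizable.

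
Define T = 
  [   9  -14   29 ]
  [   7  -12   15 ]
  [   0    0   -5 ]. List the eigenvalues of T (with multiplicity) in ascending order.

Characteristic polynomial: p(λ) = λ^3 + 8λ^2 + 5λ - 50 = (λ - 2)(λ + 5)^2.
Roots (with multiplicity): -5, -5, 2.

-5, -5, 2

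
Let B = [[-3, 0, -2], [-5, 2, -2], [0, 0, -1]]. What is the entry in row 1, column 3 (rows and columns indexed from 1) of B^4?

Characteristic polynomial: λ^3 + 2λ^2 - 5λ - 6 = (λ - 2)(λ + 1)(λ + 3), so the eigenvalues are -3, -1, 2.
λ=2: eigenvector (0, 1, 0).
λ=-3: eigenvector (1, 1, 0).
λ=-1: eigenvector (-1, -1, 1).
P = [[0, 1, -1], [1, 1, -1], [0, 0, 1]], D = diag(2, -3, -1), P⁻¹ = [[-1, 1, 0], [1, 0, 1], [0, 0, 1]].
B⁴ = P·diag(16, 81, 1)·P⁻¹ = [[81, 0, 80], [65, 16, 80], [0, 0, 1]].
The requested entry is 80.

80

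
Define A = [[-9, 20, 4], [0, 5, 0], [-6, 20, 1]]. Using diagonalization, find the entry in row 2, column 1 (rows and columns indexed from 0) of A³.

500

Characteristic polynomial: s^3 + 3s^2 - 25s - 75 = (s - 5)(s + 3)(s + 5), so the eigenvalues are -5, -3, 5.
s=-5: eigenvector (1, 0, 1).
s=5: eigenvector (2, 1, 2).
s=-3: eigenvector (2, 0, 3).
P = [[1, 2, 2], [0, 1, 0], [1, 2, 3]], D = diag(-5, 5, -3), P⁻¹ = [[3, -2, -2], [0, 1, 0], [-1, 0, 1]].
A³ = P·diag(-125, 125, -27)·P⁻¹ = [[-321, 500, 196], [0, 125, 0], [-294, 500, 169]].
The requested entry is 500.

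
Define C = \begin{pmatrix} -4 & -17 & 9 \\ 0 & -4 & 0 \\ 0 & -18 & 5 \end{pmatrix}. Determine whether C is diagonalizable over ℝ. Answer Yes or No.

Characteristic polynomial: p(r) = r^3 + 3r^2 - 24r - 80 = (r - 5)(r + 4)^2.
r = -4 has algebraic multiplicity 2; rank(C + 4I) = 2, so geometric multiplicity = 1.
Geometric multiplicity < algebraic multiplicity, so C is not diagonalizable.

No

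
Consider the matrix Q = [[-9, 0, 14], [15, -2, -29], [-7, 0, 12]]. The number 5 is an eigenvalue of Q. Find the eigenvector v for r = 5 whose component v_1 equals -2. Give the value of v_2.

Q − 5I = [[-14, 0, 14], [15, -7, -29], [-7, 0, 7]].
Solving (Q − 5I)v = 0 gives the eigenspace spanned by (-2, 4, -2).
With v_1 = -2, v = (-2, 4, -2), so v_2 = 4.

4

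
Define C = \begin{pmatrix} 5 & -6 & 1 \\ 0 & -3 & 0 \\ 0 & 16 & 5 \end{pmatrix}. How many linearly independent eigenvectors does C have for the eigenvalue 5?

1

C − 5I = [[0, -6, 1], [0, -8, 0], [0, 16, 0]].
This matrix has rank 2, so its null space has dimension 3 − 2 = 1.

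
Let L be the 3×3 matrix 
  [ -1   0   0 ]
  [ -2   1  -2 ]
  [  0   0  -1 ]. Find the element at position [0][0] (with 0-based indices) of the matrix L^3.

-1

Characteristic polynomial: λ^3 + λ^2 - λ - 1 = (λ - 1)(λ + 1)^2, so the eigenvalues are -1, -1, 1.
λ=-1: eigenvector (1, 1, 0).
λ=1: eigenvector (0, 1, 0).
λ=-1: eigenvector (-1, 0, 1).
P = [[1, 0, -1], [1, 1, 0], [0, 0, 1]], D = diag(-1, 1, -1), P⁻¹ = [[1, 0, 1], [-1, 1, -1], [0, 0, 1]].
L³ = P·diag(-1, 1, -1)·P⁻¹ = [[-1, 0, 0], [-2, 1, -2], [0, 0, -1]].
The requested entry is -1.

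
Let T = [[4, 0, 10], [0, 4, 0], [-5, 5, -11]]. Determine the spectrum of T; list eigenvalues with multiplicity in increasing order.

-6, -1, 4

Characteristic polynomial: p(μ) = μ^3 + 3μ^2 - 22μ - 24 = (μ - 4)(μ + 1)(μ + 6).
Roots (with multiplicity): -6, -1, 4.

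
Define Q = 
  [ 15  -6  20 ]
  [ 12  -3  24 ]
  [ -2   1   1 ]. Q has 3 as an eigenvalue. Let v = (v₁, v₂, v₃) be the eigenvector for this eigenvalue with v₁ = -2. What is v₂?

Q − 3I = [[12, -6, 20], [12, -6, 24], [-2, 1, -2]].
Solving (Q − 3I)v = 0 gives the eigenspace spanned by (-2, -4, 0).
With v₁ = -2, v = (-2, -4, 0), so v₂ = -4.

-4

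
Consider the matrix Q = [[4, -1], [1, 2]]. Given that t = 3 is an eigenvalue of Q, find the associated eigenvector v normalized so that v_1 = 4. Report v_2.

4

Q − 3I = [[1, -1], [1, -1]].
Solving (Q − 3I)v = 0 gives the eigenspace spanned by (4, 4).
With v_1 = 4, v = (4, 4), so v_2 = 4.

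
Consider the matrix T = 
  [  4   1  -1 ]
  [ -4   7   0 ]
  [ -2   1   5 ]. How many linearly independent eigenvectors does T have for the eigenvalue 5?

1

T − 5I = [[-1, 1, -1], [-4, 2, 0], [-2, 1, 0]].
This matrix has rank 2, so its null space has dimension 3 − 2 = 1.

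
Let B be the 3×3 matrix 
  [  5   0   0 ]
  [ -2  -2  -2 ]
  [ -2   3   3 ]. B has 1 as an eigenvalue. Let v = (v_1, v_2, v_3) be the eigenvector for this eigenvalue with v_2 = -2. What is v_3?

B − 1I = [[4, 0, 0], [-2, -3, -2], [-2, 3, 2]].
Solving (B − 1I)v = 0 gives the eigenspace spanned by (0, -2, 3).
With v_2 = -2, v = (0, -2, 3), so v_3 = 3.

3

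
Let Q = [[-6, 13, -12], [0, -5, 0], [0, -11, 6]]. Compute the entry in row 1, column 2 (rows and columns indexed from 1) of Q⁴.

-671

Characteristic polynomial: r^3 + 5r^2 - 36r - 180 = (r - 6)(r + 5)(r + 6), so the eigenvalues are -6, -5, 6.
r=-6: eigenvector (1, 0, 0).
r=-5: eigenvector (1, 1, 1).
r=6: eigenvector (-1, 0, 1).
P = [[1, 1, -1], [0, 1, 0], [0, 1, 1]], D = diag(-6, -5, 6), P⁻¹ = [[1, -2, 1], [0, 1, 0], [0, -1, 1]].
Q⁴ = P·diag(1296, 625, 1296)·P⁻¹ = [[1296, -671, 0], [0, 625, 0], [0, -671, 1296]].
The requested entry is -671.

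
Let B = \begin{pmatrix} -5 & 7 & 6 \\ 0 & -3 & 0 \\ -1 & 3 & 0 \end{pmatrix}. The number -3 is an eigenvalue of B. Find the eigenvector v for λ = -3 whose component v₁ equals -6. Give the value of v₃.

B + 3I = [[-2, 7, 6], [0, 0, 0], [-1, 3, 3]].
Solving (B + 3I)v = 0 gives the eigenspace spanned by (-6, 0, -2).
With v₁ = -6, v = (-6, 0, -2), so v₃ = -2.

-2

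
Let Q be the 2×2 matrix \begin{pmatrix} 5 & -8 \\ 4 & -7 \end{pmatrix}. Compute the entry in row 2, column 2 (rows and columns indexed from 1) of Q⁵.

-487

Characteristic polynomial: r^2 + 2r - 3 = (r - 1)(r + 3), so the eigenvalues are -3, 1.
r=-3: eigenvector (-1, -1).
r=1: eigenvector (2, 1).
P = [[-1, 2], [-1, 1]], D = diag(-3, 1), P⁻¹ = [[1, -2], [1, -1]].
Q⁵ = P·diag(-243, 1)·P⁻¹ = [[245, -488], [244, -487]].
The requested entry is -487.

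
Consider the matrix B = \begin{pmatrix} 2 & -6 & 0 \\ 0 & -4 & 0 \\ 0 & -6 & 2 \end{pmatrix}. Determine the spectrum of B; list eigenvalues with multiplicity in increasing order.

Characteristic polynomial: p(t) = t^3 - 12t + 16 = (t - 2)^2(t + 4).
Roots (with multiplicity): -4, 2, 2.

-4, 2, 2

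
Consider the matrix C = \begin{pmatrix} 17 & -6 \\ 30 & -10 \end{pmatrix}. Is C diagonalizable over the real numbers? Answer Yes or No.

Yes

Characteristic polynomial: p(λ) = λ^2 - 7λ + 10 = (λ - 5)(λ - 2).
All 2 eigenvalues are distinct, so C is diagonalizable.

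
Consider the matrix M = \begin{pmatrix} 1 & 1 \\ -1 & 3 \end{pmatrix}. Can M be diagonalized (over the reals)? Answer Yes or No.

Characteristic polynomial: p(r) = r^2 - 4r + 4 = (r - 2)^2.
r = 2 has algebraic multiplicity 2; rank(M − 2I) = 1, so geometric multiplicity = 1.
Geometric multiplicity < algebraic multiplicity, so M is not diagonalizable.

No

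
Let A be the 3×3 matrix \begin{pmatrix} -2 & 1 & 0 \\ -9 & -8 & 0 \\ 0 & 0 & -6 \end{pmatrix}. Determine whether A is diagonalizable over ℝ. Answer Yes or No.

No

Characteristic polynomial: p(μ) = μ^3 + 16μ^2 + 85μ + 150 = (μ + 5)^2(μ + 6).
μ = -5 has algebraic multiplicity 2; rank(A + 5I) = 2, so geometric multiplicity = 1.
Geometric multiplicity < algebraic multiplicity, so A is not diagonalizable.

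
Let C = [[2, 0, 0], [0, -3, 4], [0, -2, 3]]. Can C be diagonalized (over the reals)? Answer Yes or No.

Characteristic polynomial: p(λ) = λ^3 - 2λ^2 - λ + 2 = (λ - 2)(λ - 1)(λ + 1).
All 3 eigenvalues are distinct, so C is diagonalizable.

Yes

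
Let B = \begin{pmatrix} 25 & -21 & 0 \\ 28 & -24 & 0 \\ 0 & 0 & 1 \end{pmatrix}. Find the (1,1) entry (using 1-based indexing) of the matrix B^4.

781

Characteristic polynomial: μ^3 - 2μ^2 - 11μ + 12 = (μ - 4)(μ - 1)(μ + 3), so the eigenvalues are -3, 1, 4.
μ=4: eigenvector (1, 1, 0).
μ=-3: eigenvector (3, 4, 0).
μ=1: eigenvector (0, 0, 1).
P = [[1, 3, 0], [1, 4, 0], [0, 0, 1]], D = diag(4, -3, 1), P⁻¹ = [[4, -3, 0], [-1, 1, 0], [0, 0, 1]].
B⁴ = P·diag(256, 81, 1)·P⁻¹ = [[781, -525, 0], [700, -444, 0], [0, 0, 1]].
The requested entry is 781.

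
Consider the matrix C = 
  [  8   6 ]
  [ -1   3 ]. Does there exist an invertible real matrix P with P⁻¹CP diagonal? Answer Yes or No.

Characteristic polynomial: p(μ) = μ^2 - 11μ + 30 = (μ - 6)(μ - 5).
All 2 eigenvalues are distinct, so C is diagonalizable.

Yes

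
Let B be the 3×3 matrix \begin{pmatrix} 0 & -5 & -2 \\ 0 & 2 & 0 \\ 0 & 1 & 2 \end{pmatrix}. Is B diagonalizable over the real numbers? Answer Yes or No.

No

Characteristic polynomial: p(t) = t^3 - 4t^2 + 4t = t(t - 2)^2.
t = 2 has algebraic multiplicity 2; rank(B − 2I) = 2, so geometric multiplicity = 1.
Geometric multiplicity < algebraic multiplicity, so B is not diagonalizable.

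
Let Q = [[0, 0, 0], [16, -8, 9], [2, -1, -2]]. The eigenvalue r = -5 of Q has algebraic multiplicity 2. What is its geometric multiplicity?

1

Q + 5I = [[5, 0, 0], [16, -3, 9], [2, -1, 3]].
This matrix has rank 2, so its null space has dimension 3 − 2 = 1.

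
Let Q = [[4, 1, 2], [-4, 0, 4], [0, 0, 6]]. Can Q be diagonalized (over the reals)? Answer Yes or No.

No

Characteristic polynomial: p(r) = r^3 - 10r^2 + 28r - 24 = (r - 6)(r - 2)^2.
r = 2 has algebraic multiplicity 2; rank(Q − 2I) = 2, so geometric multiplicity = 1.
Geometric multiplicity < algebraic multiplicity, so Q is not diagonalizable.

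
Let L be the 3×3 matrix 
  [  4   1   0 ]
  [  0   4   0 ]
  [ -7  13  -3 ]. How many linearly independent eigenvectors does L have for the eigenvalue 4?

1

L − 4I = [[0, 1, 0], [0, 0, 0], [-7, 13, -7]].
This matrix has rank 2, so its null space has dimension 3 − 2 = 1.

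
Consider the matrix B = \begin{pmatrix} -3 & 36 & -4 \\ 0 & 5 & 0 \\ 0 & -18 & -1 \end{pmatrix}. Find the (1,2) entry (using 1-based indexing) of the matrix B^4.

Characteristic polynomial: t^3 - t^2 - 17t - 15 = (t - 5)(t + 1)(t + 3), so the eigenvalues are -3, -1, 5.
t=-3: eigenvector (1, 0, 0).
t=5: eigenvector (6, 1, -3).
t=-1: eigenvector (-2, 0, 1).
P = [[1, 6, -2], [0, 1, 0], [0, -3, 1]], D = diag(-3, 5, -1), P⁻¹ = [[1, 0, 2], [0, 1, 0], [0, 3, 1]].
B⁴ = P·diag(81, 625, 1)·P⁻¹ = [[81, 3744, 160], [0, 625, 0], [0, -1872, 1]].
The requested entry is 3744.

3744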